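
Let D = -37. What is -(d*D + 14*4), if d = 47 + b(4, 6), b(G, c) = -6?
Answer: 1461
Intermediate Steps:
d = 41 (d = 47 - 6 = 41)
-(d*D + 14*4) = -(41*(-37) + 14*4) = -(-1517 + 56) = -1*(-1461) = 1461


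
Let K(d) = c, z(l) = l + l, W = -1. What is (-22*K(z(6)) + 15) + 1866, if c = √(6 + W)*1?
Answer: 1881 - 22*√5 ≈ 1831.8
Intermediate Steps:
c = √5 (c = √(6 - 1)*1 = √5*1 = √5 ≈ 2.2361)
z(l) = 2*l
K(d) = √5
(-22*K(z(6)) + 15) + 1866 = (-22*√5 + 15) + 1866 = (15 - 22*√5) + 1866 = 1881 - 22*√5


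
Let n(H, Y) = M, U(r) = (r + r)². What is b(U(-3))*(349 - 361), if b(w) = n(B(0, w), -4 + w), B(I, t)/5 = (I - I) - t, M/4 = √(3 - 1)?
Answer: -48*√2 ≈ -67.882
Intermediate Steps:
M = 4*√2 (M = 4*√(3 - 1) = 4*√2 ≈ 5.6569)
B(I, t) = -5*t (B(I, t) = 5*((I - I) - t) = 5*(0 - t) = 5*(-t) = -5*t)
U(r) = 4*r² (U(r) = (2*r)² = 4*r²)
n(H, Y) = 4*√2
b(w) = 4*√2
b(U(-3))*(349 - 361) = (4*√2)*(349 - 361) = (4*√2)*(-12) = -48*√2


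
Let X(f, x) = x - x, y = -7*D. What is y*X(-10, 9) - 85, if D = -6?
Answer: -85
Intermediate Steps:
y = 42 (y = -7*(-6) = 42)
X(f, x) = 0
y*X(-10, 9) - 85 = 42*0 - 85 = 0 - 85 = -85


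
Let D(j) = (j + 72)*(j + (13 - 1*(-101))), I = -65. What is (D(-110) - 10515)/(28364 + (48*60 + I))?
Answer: -10667/31179 ≈ -0.34212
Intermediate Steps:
D(j) = (72 + j)*(114 + j) (D(j) = (72 + j)*(j + (13 + 101)) = (72 + j)*(j + 114) = (72 + j)*(114 + j))
(D(-110) - 10515)/(28364 + (48*60 + I)) = ((8208 + (-110)² + 186*(-110)) - 10515)/(28364 + (48*60 - 65)) = ((8208 + 12100 - 20460) - 10515)/(28364 + (2880 - 65)) = (-152 - 10515)/(28364 + 2815) = -10667/31179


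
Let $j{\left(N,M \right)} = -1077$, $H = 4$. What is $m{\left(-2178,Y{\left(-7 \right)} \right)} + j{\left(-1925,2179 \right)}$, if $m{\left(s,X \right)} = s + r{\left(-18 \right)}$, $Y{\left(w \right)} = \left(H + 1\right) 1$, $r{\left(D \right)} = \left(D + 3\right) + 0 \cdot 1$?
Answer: $-3270$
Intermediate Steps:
$r{\left(D \right)} = 3 + D$ ($r{\left(D \right)} = \left(3 + D\right) + 0 = 3 + D$)
$Y{\left(w \right)} = 5$ ($Y{\left(w \right)} = \left(4 + 1\right) 1 = 5 \cdot 1 = 5$)
$m{\left(s,X \right)} = -15 + s$ ($m{\left(s,X \right)} = s + \left(3 - 18\right) = s - 15 = -15 + s$)
$m{\left(-2178,Y{\left(-7 \right)} \right)} + j{\left(-1925,2179 \right)} = \left(-15 - 2178\right) - 1077 = -2193 - 1077 = -3270$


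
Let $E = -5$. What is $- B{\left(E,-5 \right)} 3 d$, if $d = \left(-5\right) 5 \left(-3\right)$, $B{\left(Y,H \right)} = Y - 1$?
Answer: $1350$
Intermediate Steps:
$B{\left(Y,H \right)} = -1 + Y$
$d = 75$ ($d = \left(-25\right) \left(-3\right) = 75$)
$- B{\left(E,-5 \right)} 3 d = - (-1 - 5) 3 \cdot 75 = \left(-1\right) \left(-6\right) 3 \cdot 75 = 6 \cdot 3 \cdot 75 = 18 \cdot 75 = 1350$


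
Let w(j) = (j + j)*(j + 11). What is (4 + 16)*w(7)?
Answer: 5040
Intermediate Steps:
w(j) = 2*j*(11 + j) (w(j) = (2*j)*(11 + j) = 2*j*(11 + j))
(4 + 16)*w(7) = (4 + 16)*(2*7*(11 + 7)) = 20*(2*7*18) = 20*252 = 5040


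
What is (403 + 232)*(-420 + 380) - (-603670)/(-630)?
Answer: -1660567/63 ≈ -26358.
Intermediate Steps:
(403 + 232)*(-420 + 380) - (-603670)/(-630) = 635*(-40) - (-603670)*(-1)/630 = -25400 - 530*1139/630 = -25400 - 60367/63 = -1660567/63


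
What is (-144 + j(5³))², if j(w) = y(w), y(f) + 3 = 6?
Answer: 19881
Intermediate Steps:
y(f) = 3 (y(f) = -3 + 6 = 3)
j(w) = 3
(-144 + j(5³))² = (-144 + 3)² = (-141)² = 19881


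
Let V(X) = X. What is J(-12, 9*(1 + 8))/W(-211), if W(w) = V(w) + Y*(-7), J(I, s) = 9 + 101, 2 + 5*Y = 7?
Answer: -55/109 ≈ -0.50459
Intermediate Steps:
Y = 1 (Y = -2/5 + (1/5)*7 = -2/5 + 7/5 = 1)
J(I, s) = 110
W(w) = -7 + w (W(w) = w + 1*(-7) = w - 7 = -7 + w)
J(-12, 9*(1 + 8))/W(-211) = 110/(-7 - 211) = 110/(-218) = 110*(-1/218) = -55/109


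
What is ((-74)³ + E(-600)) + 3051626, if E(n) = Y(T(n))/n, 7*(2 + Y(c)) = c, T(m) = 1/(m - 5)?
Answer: 6724507490471/2541000 ≈ 2.6464e+6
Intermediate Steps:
T(m) = 1/(-5 + m)
Y(c) = -2 + c/7
E(n) = (-2 + 1/(7*(-5 + n)))/n
((-74)³ + E(-600)) + 3051626 = ((-74)³ + (⅐)*(71 - 14*(-600))/(-600*(-5 - 600))) + 3051626 = (-405224 + (⅐)*(-1/600)*(71 + 8400)/(-605)) + 3051626 = (-405224 + (⅐)*(-1/600)*(-1/605)*8471) + 3051626 = (-405224 + 8471/2541000) + 3051626 = -1029674175529/2541000 + 3051626 = 6724507490471/2541000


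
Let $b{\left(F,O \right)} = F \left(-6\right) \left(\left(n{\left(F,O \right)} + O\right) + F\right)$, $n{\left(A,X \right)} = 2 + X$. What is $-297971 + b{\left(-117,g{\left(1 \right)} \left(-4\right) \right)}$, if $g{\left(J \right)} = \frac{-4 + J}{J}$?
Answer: $-361853$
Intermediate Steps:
$g{\left(J \right)} = \frac{-4 + J}{J}$
$b{\left(F,O \right)} = - 6 F \left(2 + F + 2 O\right)$ ($b{\left(F,O \right)} = F \left(-6\right) \left(\left(\left(2 + O\right) + O\right) + F\right) = - 6 F \left(\left(2 + 2 O\right) + F\right) = - 6 F \left(2 + F + 2 O\right)$)
$-297971 + b{\left(-117,g{\left(1 \right)} \left(-4\right) \right)} = -297971 - - 702 \left(2 - 117 + 2 \frac{-4 + 1}{1} \left(-4\right)\right) = -297971 - - 702 \left(2 - 117 + 2 \cdot 1 \left(-3\right) \left(-4\right)\right) = -297971 - - 702 \left(2 - 117 + 2 \left(\left(-3\right) \left(-4\right)\right)\right) = -297971 - - 702 \left(2 - 117 + 2 \cdot 12\right) = -297971 - - 702 \left(2 - 117 + 24\right) = -297971 - \left(-702\right) \left(-91\right) = -297971 - 63882 = -361853$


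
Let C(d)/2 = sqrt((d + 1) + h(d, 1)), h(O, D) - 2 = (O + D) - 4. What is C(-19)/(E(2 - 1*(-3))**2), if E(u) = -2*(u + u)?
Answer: I*sqrt(38)/200 ≈ 0.030822*I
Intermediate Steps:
E(u) = -4*u
h(O, D) = -2 + D + O (h(O, D) = 2 + ((O + D) - 4) = 2 + ((D + O) - 4) = 2 + (-4 + D + O) = -2 + D + O)
C(d) = 2*sqrt(2)*sqrt(d) (C(d) = 2*sqrt((d + 1) + (-2 + 1 + d)) = 2*sqrt((1 + d) + (-1 + d)) = 2*sqrt(2*d) = 2*(sqrt(2)*sqrt(d)) = 2*sqrt(2)*sqrt(d))
C(-19)/(E(2 - 1*(-3))**2) = (2*sqrt(2)*sqrt(-19))/((-4*(2 - 1*(-3)))**2) = (2*sqrt(2)*(I*sqrt(19)))/((-4*(2 + 3))**2) = (2*I*sqrt(38))/((-4*5)**2) = (2*I*sqrt(38))/((-20)**2) = (2*I*sqrt(38))/400 = (2*I*sqrt(38))*(1/400) = I*sqrt(38)/200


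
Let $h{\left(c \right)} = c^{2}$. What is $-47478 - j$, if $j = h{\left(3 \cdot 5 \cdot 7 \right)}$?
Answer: $-58503$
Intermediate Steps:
$j = 11025$ ($j = \left(3 \cdot 5 \cdot 7\right)^{2} = \left(15 \cdot 7\right)^{2} = 105^{2} = 11025$)
$-47478 - j = -47478 - 11025 = -58503$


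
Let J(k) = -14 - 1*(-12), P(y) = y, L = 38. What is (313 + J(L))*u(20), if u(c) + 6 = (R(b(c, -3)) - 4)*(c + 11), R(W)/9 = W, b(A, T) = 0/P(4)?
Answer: -40430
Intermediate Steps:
b(A, T) = 0 (b(A, T) = 0/4 = 0*(1/4) = 0)
R(W) = 9*W
J(k) = -2 (J(k) = -14 + 12 = -2)
u(c) = -50 - 4*c (u(c) = -6 + (9*0 - 4)*(c + 11) = -6 + (0 - 4)*(11 + c) = -6 - 4*(11 + c) = -6 + (-44 - 4*c) = -50 - 4*c)
(313 + J(L))*u(20) = (313 - 2)*(-50 - 4*20) = 311*(-50 - 80) = 311*(-130) = -40430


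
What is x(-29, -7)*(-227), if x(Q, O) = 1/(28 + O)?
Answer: -227/21 ≈ -10.810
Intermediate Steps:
x(-29, -7)*(-227) = -227/(28 - 7) = -227/21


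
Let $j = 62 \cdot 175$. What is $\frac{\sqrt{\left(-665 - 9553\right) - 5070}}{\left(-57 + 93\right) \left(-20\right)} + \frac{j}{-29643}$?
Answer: $- \frac{10850}{29643} - \frac{7 i \sqrt{78}}{360} \approx -0.36602 - 0.17173 i$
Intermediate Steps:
$j = 10850$
$\frac{\sqrt{\left(-665 - 9553\right) - 5070}}{\left(-57 + 93\right) \left(-20\right)} + \frac{j}{-29643} = \frac{\sqrt{\left(-665 - 9553\right) - 5070}}{\left(-57 + 93\right) \left(-20\right)} + \frac{10850}{-29643} = \frac{\sqrt{\left(-665 - 9553\right) - 5070}}{36 \left(-20\right)} + 10850 \left(- \frac{1}{29643}\right) = \frac{\sqrt{-10218 - 5070}}{-720} - \frac{10850}{29643} = \sqrt{-15288} \left(- \frac{1}{720}\right) - \frac{10850}{29643} = 14 i \sqrt{78} \left(- \frac{1}{720}\right) - \frac{10850}{29643} = - \frac{7 i \sqrt{78}}{360} - \frac{10850}{29643} = - \frac{10850}{29643} - \frac{7 i \sqrt{78}}{360}$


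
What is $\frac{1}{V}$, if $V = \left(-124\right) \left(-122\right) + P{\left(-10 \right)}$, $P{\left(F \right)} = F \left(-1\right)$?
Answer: $\frac{1}{15138} \approx 6.6059 \cdot 10^{-5}$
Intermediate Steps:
$P{\left(F \right)} = - F$
$V = 15138$ ($V = \left(-124\right) \left(-122\right) - -10 = 15128 + 10 = 15138$)
$\frac{1}{V} = \frac{1}{15138}$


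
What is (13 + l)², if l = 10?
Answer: 529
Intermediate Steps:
(13 + l)² = (13 + 10)² = 23² = 529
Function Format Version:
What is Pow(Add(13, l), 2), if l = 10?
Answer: 529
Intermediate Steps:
Pow(Add(13, l), 2) = Pow(Add(13, 10), 2) = Pow(23, 2) = 529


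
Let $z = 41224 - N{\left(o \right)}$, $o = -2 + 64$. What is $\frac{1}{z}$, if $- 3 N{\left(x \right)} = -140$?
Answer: $\frac{3}{123532} \approx 2.4285 \cdot 10^{-5}$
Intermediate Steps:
$o = 62$
$N{\left(x \right)} = \frac{140}{3}$ ($N{\left(x \right)} = \left(- \frac{1}{3}\right) \left(-140\right) = \frac{140}{3}$)
$z = \frac{123532}{3}$ ($z = 41224 - \frac{140}{3} = \frac{123532}{3} \approx 41177.0$)
$\frac{1}{z} = \frac{1}{\frac{123532}{3}} = \frac{3}{123532}$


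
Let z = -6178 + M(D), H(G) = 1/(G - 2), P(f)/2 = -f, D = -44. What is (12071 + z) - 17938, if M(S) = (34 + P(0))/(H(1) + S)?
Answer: -542059/45 ≈ -12046.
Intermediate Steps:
P(f) = -2*f (P(f) = 2*(-f) = -2*f)
H(G) = 1/(-2 + G)
M(S) = 34/(-1 + S) (M(S) = (34 - 2*0)/(1/(-2 + 1) + S) = (34 + 0)/(1/(-1) + S) = 34/(-1 + S))
z = -278044/45 (z = -6178 + 34/(-1 - 44) = -6178 + 34/(-45) = -6178 + 34*(-1/45) = -6178 - 34/45 = -278044/45 ≈ -6178.8)
(12071 + z) - 17938 = (12071 - 278044/45) - 17938 = 265151/45 - 17938 = -542059/45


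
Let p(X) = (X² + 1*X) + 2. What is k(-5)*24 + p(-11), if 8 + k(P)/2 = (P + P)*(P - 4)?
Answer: 4048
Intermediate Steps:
p(X) = 2 + X + X² (p(X) = (X² + X) + 2 = (X + X²) + 2 = 2 + X + X²)
k(P) = -16 + 4*P*(-4 + P) (k(P) = -16 + 2*((P + P)*(P - 4)) = -16 + 2*((2*P)*(-4 + P)) = -16 + 2*(2*P*(-4 + P)) = -16 + 4*P*(-4 + P))
k(-5)*24 + p(-11) = (-16 - 16*(-5) + 4*(-5)²)*24 + (2 - 11 + (-11)²) = (-16 + 80 + 4*25)*24 + (2 - 11 + 121) = (-16 + 80 + 100)*24 + 112 = 164*24 + 112 = 3936 + 112 = 4048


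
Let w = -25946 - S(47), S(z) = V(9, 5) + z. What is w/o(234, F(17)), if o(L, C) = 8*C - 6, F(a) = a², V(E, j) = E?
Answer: -13001/1153 ≈ -11.276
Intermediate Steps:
S(z) = 9 + z
o(L, C) = -6 + 8*C
w = -26002 (w = -25946 - (9 + 47) = -25946 - 1*56 = -25946 - 56 = -26002)
w/o(234, F(17)) = -26002/(-6 + 8*17²) = -26002/(-6 + 8*289) = -26002/(-6 + 2312) = -26002/2306 = -26002*1/2306 = -13001/1153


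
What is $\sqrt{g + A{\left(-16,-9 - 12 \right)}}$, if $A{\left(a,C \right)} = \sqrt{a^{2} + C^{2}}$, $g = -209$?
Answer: $\sqrt{-209 + \sqrt{697}} \approx 13.513 i$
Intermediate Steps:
$A{\left(a,C \right)} = \sqrt{C^{2} + a^{2}}$
$\sqrt{g + A{\left(-16,-9 - 12 \right)}} = \sqrt{-209 + \sqrt{\left(-9 - 12\right)^{2} + \left(-16\right)^{2}}} = \sqrt{-209 + \sqrt{\left(-9 - 12\right)^{2} + 256}} = \sqrt{-209 + \sqrt{\left(-21\right)^{2} + 256}} = \sqrt{-209 + \sqrt{441 + 256}} = \sqrt{-209 + \sqrt{697}}$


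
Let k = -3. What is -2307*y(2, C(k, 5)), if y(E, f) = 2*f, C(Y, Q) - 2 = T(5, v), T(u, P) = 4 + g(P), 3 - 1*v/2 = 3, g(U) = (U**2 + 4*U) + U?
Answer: -27684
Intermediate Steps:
g(U) = U**2 + 5*U
v = 0 (v = 6 - 2*3 = 6 - 6 = 0)
T(u, P) = 4 + P*(5 + P)
C(Y, Q) = 6 (C(Y, Q) = 2 + (4 + 0*(5 + 0)) = 2 + (4 + 0*5) = 2 + (4 + 0) = 2 + 4 = 6)
-2307*y(2, C(k, 5)) = -4614*6 = -2307*12 = -27684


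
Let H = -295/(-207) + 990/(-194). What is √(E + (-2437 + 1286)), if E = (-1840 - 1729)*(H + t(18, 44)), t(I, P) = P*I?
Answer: I*√126086762005801/6693 ≈ 1677.7*I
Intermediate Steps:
t(I, P) = I*P
H = -73850/20079 (H = -295*(-1/207) + 990*(-1/194) = 295/207 - 495/97 = -73850/20079 ≈ -3.6780)
E = -56492694542/20079 (E = (-1840 - 1729)*(-73850/20079 + 18*44) = -3569*(-73850/20079 + 792) = -3569*15828718/20079 = -56492694542/20079 ≈ -2.8135e+6)
√(E + (-2437 + 1286)) = √(-56492694542/20079 + (-2437 + 1286)) = √(-56492694542/20079 - 1151) = √(-56515805471/20079) = I*√126086762005801/6693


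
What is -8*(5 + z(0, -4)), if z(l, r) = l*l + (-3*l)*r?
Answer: -40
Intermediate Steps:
z(l, r) = l² - 3*l*r
-8*(5 + z(0, -4)) = -8*(5 + 0*(0 - 3*(-4))) = -8*(5 + 0*(0 + 12)) = -8*(5 + 0*12) = -8*(5 + 0) = -8*5 = -40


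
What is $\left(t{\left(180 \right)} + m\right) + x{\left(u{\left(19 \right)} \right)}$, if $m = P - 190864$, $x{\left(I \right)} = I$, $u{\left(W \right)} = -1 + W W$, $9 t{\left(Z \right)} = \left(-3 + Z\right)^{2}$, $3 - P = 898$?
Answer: $-187918$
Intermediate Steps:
$P = -895$ ($P = 3 - 898 = -895$)
$t{\left(Z \right)} = \frac{\left(-3 + Z\right)^{2}}{9}$
$u{\left(W \right)} = -1 + W^{2}$
$m = -191759$ ($m = -895 - 190864 = -191759$)
$\left(t{\left(180 \right)} + m\right) + x{\left(u{\left(19 \right)} \right)} = \left(\frac{\left(-3 + 180\right)^{2}}{9} - 191759\right) - \left(1 - 19^{2}\right) = \left(\frac{177^{2}}{9} - 191759\right) + \left(-1 + 361\right) = \left(\frac{1}{9} \cdot 31329 - 191759\right) + 360 = \left(3481 - 191759\right) + 360 = -188278 + 360 = -187918$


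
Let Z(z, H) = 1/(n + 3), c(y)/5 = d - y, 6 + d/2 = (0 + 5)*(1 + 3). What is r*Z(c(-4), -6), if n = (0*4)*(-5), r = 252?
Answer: 84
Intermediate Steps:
d = 28 (d = -12 + 2*((0 + 5)*(1 + 3)) = -12 + 2*(5*4) = -12 + 2*20 = -12 + 40 = 28)
n = 0 (n = 0*(-5) = 0)
c(y) = 140 - 5*y (c(y) = 5*(28 - y) = 140 - 5*y)
Z(z, H) = ⅓ (Z(z, H) = 1/(0 + 3) = 1/3 = ⅓)
r*Z(c(-4), -6) = 252*(⅓) = 84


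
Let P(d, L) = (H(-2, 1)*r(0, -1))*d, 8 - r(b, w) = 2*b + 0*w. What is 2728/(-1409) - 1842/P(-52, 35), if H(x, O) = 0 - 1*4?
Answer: -3567385/1172288 ≈ -3.0431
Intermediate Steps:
r(b, w) = 8 - 2*b (r(b, w) = 8 - (2*b + 0*w) = 8 - (2*b + 0) = 8 - 2*b)
H(x, O) = -4 (H(x, O) = 0 - 4 = -4)
P(d, L) = -32*d (P(d, L) = (-4*(8 - 2*0))*d = (-4*(8 + 0))*d = (-4*8)*d = -32*d)
2728/(-1409) - 1842/P(-52, 35) = 2728/(-1409) - 1842/((-32*(-52))) = 2728*(-1/1409) - 1842/1664 = -2728/1409 - 1842*1/1664 = -2728/1409 - 921/832 = -3567385/1172288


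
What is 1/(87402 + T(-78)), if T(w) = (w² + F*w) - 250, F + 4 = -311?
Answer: 1/117806 ≈ 8.4885e-6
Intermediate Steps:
F = -315 (F = -4 - 311 = -315)
T(w) = -250 + w² - 315*w (T(w) = (w² - 315*w) - 250 = -250 + w² - 315*w)
1/(87402 + T(-78)) = 1/(87402 + (-250 + (-78)² - 315*(-78))) = 1/(87402 + (-250 + 6084 + 24570)) = 1/(87402 + 30404) = 1/117806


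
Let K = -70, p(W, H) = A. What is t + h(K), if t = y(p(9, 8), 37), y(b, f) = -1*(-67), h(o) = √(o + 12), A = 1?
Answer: 67 + I*√58 ≈ 67.0 + 7.6158*I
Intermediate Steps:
p(W, H) = 1
h(o) = √(12 + o)
y(b, f) = 67
t = 67
t + h(K) = 67 + √(12 - 70) = 67 + √(-58) = 67 + I*√58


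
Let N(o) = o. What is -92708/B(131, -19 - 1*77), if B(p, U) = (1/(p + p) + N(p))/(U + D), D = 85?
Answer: 267184456/34323 ≈ 7784.4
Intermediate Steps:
B(p, U) = (p + 1/(2*p))/(85 + U) (B(p, U) = (1/(p + p) + p)/(U + 85) = (1/(2*p) + p)/(85 + U) = (p + 1/(2*p))/(85 + U))
-92708/B(131, -19 - 1*77) = -92708*131*(85 + (-19 - 1*77))/(½ + 131²) = -92708*131*(85 + (-19 - 77))/(½ + 17161) = -92708/((1/131)*(34323/2)/(85 - 96)) = -92708/((1/131)*(34323/2)/(-11)) = -92708/((1/131)*(-1/11)*(34323/2)) = -92708/(-34323/2882) = -92708*(-2882/34323) = 267184456/34323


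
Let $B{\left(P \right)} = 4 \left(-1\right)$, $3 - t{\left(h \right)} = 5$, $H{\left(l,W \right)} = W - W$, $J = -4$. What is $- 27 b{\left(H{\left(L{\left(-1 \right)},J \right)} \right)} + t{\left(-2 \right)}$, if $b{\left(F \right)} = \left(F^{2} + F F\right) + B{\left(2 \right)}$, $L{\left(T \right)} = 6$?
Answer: $106$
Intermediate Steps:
$H{\left(l,W \right)} = 0$
$t{\left(h \right)} = -2$ ($t{\left(h \right)} = 3 - 5 = -2$)
$B{\left(P \right)} = -4$
$b{\left(F \right)} = -4 + 2 F^{2}$ ($b{\left(F \right)} = \left(F^{2} + F F\right) - 4 = \left(F^{2} + F^{2}\right) - 4 = 2 F^{2} - 4 = -4 + 2 F^{2}$)
$- 27 b{\left(H{\left(L{\left(-1 \right)},J \right)} \right)} + t{\left(-2 \right)} = - 27 \left(-4 + 2 \cdot 0^{2}\right) - 2 = - 27 \left(-4 + 2 \cdot 0\right) - 2 = - 27 \left(-4 + 0\right) - 2 = \left(-27\right) \left(-4\right) - 2 = 108 - 2 = 106$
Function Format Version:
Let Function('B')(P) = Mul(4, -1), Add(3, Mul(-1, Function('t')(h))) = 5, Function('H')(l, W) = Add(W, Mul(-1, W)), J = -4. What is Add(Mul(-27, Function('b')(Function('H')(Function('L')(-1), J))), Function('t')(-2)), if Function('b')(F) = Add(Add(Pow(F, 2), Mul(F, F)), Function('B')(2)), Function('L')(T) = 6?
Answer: 106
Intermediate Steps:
Function('H')(l, W) = 0
Function('t')(h) = -2 (Function('t')(h) = Add(3, Mul(-1, 5)) = Add(3, -5) = -2)
Function('B')(P) = -4
Function('b')(F) = Add(-4, Mul(2, Pow(F, 2))) (Function('b')(F) = Add(Add(Pow(F, 2), Mul(F, F)), -4) = Add(Add(Pow(F, 2), Pow(F, 2)), -4) = Add(Mul(2, Pow(F, 2)), -4) = Add(-4, Mul(2, Pow(F, 2))))
Add(Mul(-27, Function('b')(Function('H')(Function('L')(-1), J))), Function('t')(-2)) = Add(Mul(-27, Add(-4, Mul(2, Pow(0, 2)))), -2) = Add(Mul(-27, Add(-4, Mul(2, 0))), -2) = Add(Mul(-27, Add(-4, 0)), -2) = Add(Mul(-27, -4), -2) = Add(108, -2) = 106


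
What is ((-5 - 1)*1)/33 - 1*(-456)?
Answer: 5014/11 ≈ 455.82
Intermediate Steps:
((-5 - 1)*1)/33 - 1*(-456) = -6*1*(1/33) + 456 = -6*1/33 + 456 = -2/11 + 456 = 5014/11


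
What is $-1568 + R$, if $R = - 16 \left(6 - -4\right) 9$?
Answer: $-3008$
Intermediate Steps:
$R = -1440$ ($R = - 16 \left(6 + 4\right) 9 = \left(-16\right) 10 \cdot 9 = \left(-160\right) 9 = -1440$)
$-1568 + R = -1568 - 1440 = -3008$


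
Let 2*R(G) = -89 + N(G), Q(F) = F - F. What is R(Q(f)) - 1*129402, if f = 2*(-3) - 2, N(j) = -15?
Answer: -129454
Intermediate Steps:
f = -8 (f = -6 - 2 = -8)
Q(F) = 0
R(G) = -52 (R(G) = (-89 - 15)/2 = (1/2)*(-104) = -52)
R(Q(f)) - 1*129402 = -52 - 1*129402 = -52 - 129402 = -129454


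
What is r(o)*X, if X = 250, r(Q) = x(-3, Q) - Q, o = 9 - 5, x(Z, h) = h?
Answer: 0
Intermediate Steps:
o = 4
r(Q) = 0 (r(Q) = Q - Q = 0)
r(o)*X = 0*250 = 0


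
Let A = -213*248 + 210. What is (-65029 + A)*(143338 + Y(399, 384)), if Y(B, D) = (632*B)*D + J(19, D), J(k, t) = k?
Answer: -11408532156767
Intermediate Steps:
A = -52614 (A = -52824 + 210 = -52614)
Y(B, D) = 19 + 632*B*D (Y(B, D) = (632*B)*D + 19 = 632*B*D + 19 = 19 + 632*B*D)
(-65029 + A)*(143338 + Y(399, 384)) = (-65029 - 52614)*(143338 + (19 + 632*399*384)) = -117643*(143338 + (19 + 96832512)) = -117643*(143338 + 96832531) = -117643*96975869 = -11408532156767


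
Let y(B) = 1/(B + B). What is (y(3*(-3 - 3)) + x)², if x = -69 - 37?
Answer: 14569489/1296 ≈ 11242.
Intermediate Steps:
x = -106
y(B) = 1/(2*B)
(y(3*(-3 - 3)) + x)² = (1/(2*((3*(-3 - 3)))) - 106)² = (1/(2*((3*(-6)))) - 106)² = ((½)/(-18) - 106)² = ((½)*(-1/18) - 106)² = (-1/36 - 106)² = (-3817/36)² = 14569489/1296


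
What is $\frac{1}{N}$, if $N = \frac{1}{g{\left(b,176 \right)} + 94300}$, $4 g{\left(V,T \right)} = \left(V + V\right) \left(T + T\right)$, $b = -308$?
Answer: $40092$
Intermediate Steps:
$g{\left(V,T \right)} = T V$ ($g{\left(V,T \right)} = \frac{\left(V + V\right) \left(T + T\right)}{4} = \frac{2 V 2 T}{4} = \frac{4 T V}{4} = T V$)
$N = \frac{1}{40092}$ ($N = \frac{1}{176 \left(-308\right) + 94300} = \frac{1}{-54208 + 94300} = \frac{1}{40092} \approx 2.4943 \cdot 10^{-5}$)
$\frac{1}{N} = \frac{1}{\frac{1}{40092}} = 40092$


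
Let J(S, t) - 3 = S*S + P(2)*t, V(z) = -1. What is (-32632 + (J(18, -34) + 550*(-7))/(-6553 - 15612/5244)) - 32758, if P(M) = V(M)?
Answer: -187338340487/2864962 ≈ -65389.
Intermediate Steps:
P(M) = -1
J(S, t) = 3 + S**2 - t (J(S, t) = 3 + (S*S - t) = 3 + (S**2 - t) = 3 + S**2 - t)
(-32632 + (J(18, -34) + 550*(-7))/(-6553 - 15612/5244)) - 32758 = (-32632 + ((3 + 18**2 - 1*(-34)) + 550*(-7))/(-6553 - 15612/5244)) - 32758 = (-32632 + ((3 + 324 + 34) - 3850)/(-6553 - 15612*1/5244)) - 32758 = (-32632 + (361 - 3850)/(-6553 - 1301/437)) - 32758 = (-32632 - 3489/(-2864962/437)) - 32758 = (-32632 - 3489*(-437/2864962)) - 32758 = (-32632 + 1524693/2864962) - 32758 = -93487915291/2864962 - 32758 = -187338340487/2864962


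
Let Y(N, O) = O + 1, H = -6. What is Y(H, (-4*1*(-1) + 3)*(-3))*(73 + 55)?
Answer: -2560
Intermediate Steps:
Y(N, O) = 1 + O
Y(H, (-4*1*(-1) + 3)*(-3))*(73 + 55) = (1 + (-4*1*(-1) + 3)*(-3))*(73 + 55) = (1 + (-4*(-1) + 3)*(-3))*128 = (1 + (4 + 3)*(-3))*128 = (1 + 7*(-3))*128 = (1 - 21)*128 = -20*128 = -2560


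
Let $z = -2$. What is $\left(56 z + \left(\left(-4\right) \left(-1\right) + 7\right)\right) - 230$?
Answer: $-331$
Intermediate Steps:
$\left(56 z + \left(\left(-4\right) \left(-1\right) + 7\right)\right) - 230 = \left(56 \left(-2\right) + \left(\left(-4\right) \left(-1\right) + 7\right)\right) - 230 = \left(-112 + \left(4 + 7\right)\right) - 230 = \left(-112 + 11\right) - 230 = -101 - 230 = -331$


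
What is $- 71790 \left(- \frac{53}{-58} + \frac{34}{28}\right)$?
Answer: $- \frac{31013280}{203} \approx -1.5277 \cdot 10^{5}$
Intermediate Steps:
$- 71790 \left(- \frac{53}{-58} + \frac{34}{28}\right) = - 71790 \left(\left(-53\right) \left(- \frac{1}{58}\right) + 34 \cdot \frac{1}{28}\right) = - 71790 \left(\frac{53}{58} + \frac{17}{14}\right) = \left(-71790\right) \frac{432}{203} = - \frac{31013280}{203}$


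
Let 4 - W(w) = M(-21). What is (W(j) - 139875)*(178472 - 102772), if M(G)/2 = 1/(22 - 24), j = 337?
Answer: -10588159000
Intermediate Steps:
M(G) = -1 (M(G) = 2/(22 - 24) = 2/(-2) = 2*(-½) = -1)
W(w) = 5 (W(w) = 4 - 1*(-1) = 4 + 1 = 5)
(W(j) - 139875)*(178472 - 102772) = (5 - 139875)*(178472 - 102772) = -139870*75700 = -10588159000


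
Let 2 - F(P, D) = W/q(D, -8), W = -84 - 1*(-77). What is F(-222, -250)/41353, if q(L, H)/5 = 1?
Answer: 17/206765 ≈ 8.2219e-5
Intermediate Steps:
q(L, H) = 5 (q(L, H) = 5*1 = 5)
W = -7 (W = -84 + 77 = -7)
F(P, D) = 17/5 (F(P, D) = 2 - (-7)/5 = 2 - 1*(-7/5) = 2 + 7/5 = 17/5)
F(-222, -250)/41353 = (17/5)/41353 = (17/5)*(1/41353) = 17/206765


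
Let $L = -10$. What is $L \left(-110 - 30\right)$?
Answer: $1400$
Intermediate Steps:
$L \left(-110 - 30\right) = - 10 \left(-110 - 30\right) = \left(-10\right) \left(-140\right) = 1400$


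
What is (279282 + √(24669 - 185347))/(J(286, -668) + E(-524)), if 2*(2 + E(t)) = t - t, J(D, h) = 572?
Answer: 46547/95 + I*√160678/570 ≈ 489.97 + 0.70324*I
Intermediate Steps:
E(t) = -2 (E(t) = -2 + (t - t)/2 = -2 + (½)*0 = -2 + 0 = -2)
(279282 + √(24669 - 185347))/(J(286, -668) + E(-524)) = (279282 + √(24669 - 185347))/(572 - 2) = (279282 + √(-160678))/570 = (279282 + I*√160678)*(1/570) = 46547/95 + I*√160678/570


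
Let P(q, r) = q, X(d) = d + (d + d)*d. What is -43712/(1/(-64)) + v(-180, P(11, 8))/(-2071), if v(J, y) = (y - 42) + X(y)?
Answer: 5793763106/2071 ≈ 2.7976e+6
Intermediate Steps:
X(d) = d + 2*d**2 (X(d) = d + (2*d)*d = d + 2*d**2)
v(J, y) = -42 + y + y*(1 + 2*y) (v(J, y) = (y - 42) + y*(1 + 2*y) = (-42 + y) + y*(1 + 2*y) = -42 + y + y*(1 + 2*y))
-43712/(1/(-64)) + v(-180, P(11, 8))/(-2071) = -43712/(1/(-64)) + (-42 + 2*11 + 2*11**2)/(-2071) = -43712/(-1/64) + (-42 + 22 + 2*121)*(-1/2071) = -43712*(-64) + (-42 + 22 + 242)*(-1/2071) = 2797568 + 222*(-1/2071) = 2797568 - 222/2071 = 5793763106/2071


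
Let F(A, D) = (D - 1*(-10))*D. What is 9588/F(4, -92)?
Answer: 2397/1886 ≈ 1.2709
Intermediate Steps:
F(A, D) = D*(10 + D) (F(A, D) = (D + 10)*D = (10 + D)*D = D*(10 + D))
9588/F(4, -92) = 9588/((-92*(10 - 92))) = 9588/((-92*(-82))) = 9588/7544 = 9588*(1/7544) = 2397/1886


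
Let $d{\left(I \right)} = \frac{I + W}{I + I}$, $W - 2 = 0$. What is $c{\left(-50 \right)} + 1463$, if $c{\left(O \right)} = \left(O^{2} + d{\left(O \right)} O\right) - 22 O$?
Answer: $5039$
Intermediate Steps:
$W = 2$ ($W = 2 + 0 = 2$)
$d{\left(I \right)} = \frac{2 + I}{2 I}$ ($d{\left(I \right)} = \frac{I + 2}{I + I} = \frac{2 + I}{2 I}$)
$c{\left(O \right)} = 1 + O^{2} - \frac{43 O}{2}$ ($c{\left(O \right)} = \left(O^{2} + \frac{2 + O}{2 O} O\right) - 22 O = \left(O^{2} + \left(1 + \frac{O}{2}\right)\right) - 22 O = \left(1 + O^{2} + \frac{O}{2}\right) - 22 O = 1 + O^{2} - \frac{43 O}{2}$)
$c{\left(-50 \right)} + 1463 = \left(1 + \left(-50\right)^{2} - -1075\right) + 1463 = \left(1 + 2500 + 1075\right) + 1463 = 3576 + 1463 = 5039$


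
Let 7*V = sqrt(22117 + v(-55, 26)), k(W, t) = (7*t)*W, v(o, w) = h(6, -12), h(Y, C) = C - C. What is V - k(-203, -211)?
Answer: -299831 + sqrt(22117)/7 ≈ -2.9981e+5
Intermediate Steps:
h(Y, C) = 0
v(o, w) = 0
k(W, t) = 7*W*t
V = sqrt(22117)/7 (V = sqrt(22117 + 0)/7 = sqrt(22117)/7 ≈ 21.245)
V - k(-203, -211) = sqrt(22117)/7 - 7*(-203)*(-211) = sqrt(22117)/7 - 1*299831 = sqrt(22117)/7 - 299831 = -299831 + sqrt(22117)/7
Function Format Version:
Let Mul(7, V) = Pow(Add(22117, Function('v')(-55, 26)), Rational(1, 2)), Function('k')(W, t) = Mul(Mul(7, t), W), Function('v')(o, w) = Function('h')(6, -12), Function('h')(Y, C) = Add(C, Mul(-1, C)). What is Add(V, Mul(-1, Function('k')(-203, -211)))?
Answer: Add(-299831, Mul(Rational(1, 7), Pow(22117, Rational(1, 2)))) ≈ -2.9981e+5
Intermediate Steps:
Function('h')(Y, C) = 0
Function('v')(o, w) = 0
Function('k')(W, t) = Mul(7, W, t)
V = Mul(Rational(1, 7), Pow(22117, Rational(1, 2))) (V = Mul(Rational(1, 7), Pow(Add(22117, 0), Rational(1, 2))) = Mul(Rational(1, 7), Pow(22117, Rational(1, 2))) ≈ 21.245)
Add(V, Mul(-1, Function('k')(-203, -211))) = Add(Mul(Rational(1, 7), Pow(22117, Rational(1, 2))), Mul(-1, Mul(7, -203, -211))) = Add(Mul(Rational(1, 7), Pow(22117, Rational(1, 2))), Mul(-1, 299831)) = Add(Mul(Rational(1, 7), Pow(22117, Rational(1, 2))), -299831) = Add(-299831, Mul(Rational(1, 7), Pow(22117, Rational(1, 2))))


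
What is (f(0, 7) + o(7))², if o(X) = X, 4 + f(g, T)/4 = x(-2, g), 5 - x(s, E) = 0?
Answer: 121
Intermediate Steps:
x(s, E) = 5 (x(s, E) = 5 - 1*0 = 5 + 0 = 5)
f(g, T) = 4 (f(g, T) = -16 + 4*5 = -16 + 20 = 4)
(f(0, 7) + o(7))² = (4 + 7)² = 11² = 121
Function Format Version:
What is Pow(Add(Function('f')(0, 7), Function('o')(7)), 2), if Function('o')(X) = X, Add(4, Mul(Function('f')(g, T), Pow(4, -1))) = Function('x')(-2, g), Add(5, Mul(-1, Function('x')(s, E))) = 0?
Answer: 121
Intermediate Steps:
Function('x')(s, E) = 5 (Function('x')(s, E) = Add(5, Mul(-1, 0)) = Add(5, 0) = 5)
Function('f')(g, T) = 4 (Function('f')(g, T) = Add(-16, Mul(4, 5)) = Add(-16, 20) = 4)
Pow(Add(Function('f')(0, 7), Function('o')(7)), 2) = Pow(Add(4, 7), 2) = Pow(11, 2) = 121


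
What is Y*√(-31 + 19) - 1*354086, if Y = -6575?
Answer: -354086 - 13150*I*√3 ≈ -3.5409e+5 - 22776.0*I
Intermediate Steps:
Y*√(-31 + 19) - 1*354086 = -6575*√(-31 + 19) - 1*354086 = -13150*I*√3 - 354086 = -354086 - 13150*I*√3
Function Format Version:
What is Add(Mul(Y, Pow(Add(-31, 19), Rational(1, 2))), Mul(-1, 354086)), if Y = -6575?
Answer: Add(-354086, Mul(-13150, I, Pow(3, Rational(1, 2)))) ≈ Add(-3.5409e+5, Mul(-22776., I))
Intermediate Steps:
Add(Mul(Y, Pow(Add(-31, 19), Rational(1, 2))), Mul(-1, 354086)) = Add(Mul(-6575, Pow(Add(-31, 19), Rational(1, 2))), Mul(-1, 354086)) = Add(Mul(-6575, Pow(-12, Rational(1, 2))), -354086) = Add(Mul(-6575, Mul(2, I, Pow(3, Rational(1, 2)))), -354086) = Add(Mul(-13150, I, Pow(3, Rational(1, 2))), -354086) = Add(-354086, Mul(-13150, I, Pow(3, Rational(1, 2))))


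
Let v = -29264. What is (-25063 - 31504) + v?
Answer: -85831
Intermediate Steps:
(-25063 - 31504) + v = (-25063 - 31504) - 29264 = -56567 - 29264 = -85831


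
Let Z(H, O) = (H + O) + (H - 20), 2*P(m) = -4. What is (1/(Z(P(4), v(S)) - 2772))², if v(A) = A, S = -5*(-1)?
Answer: 1/7789681 ≈ 1.2837e-7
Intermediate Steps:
P(m) = -2 (P(m) = (½)*(-4) = -2)
S = 5
Z(H, O) = -20 + O + 2*H (Z(H, O) = (H + O) + (-20 + H) = -20 + O + 2*H)
(1/(Z(P(4), v(S)) - 2772))² = (1/((-20 + 5 + 2*(-2)) - 2772))² = (1/((-20 + 5 - 4) - 2772))² = (1/(-19 - 2772))² = (1/(-2791))² = (-1/2791)² = 1/7789681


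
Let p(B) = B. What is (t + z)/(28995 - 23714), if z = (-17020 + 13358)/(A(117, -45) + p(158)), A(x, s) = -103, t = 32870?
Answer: 1804188/290455 ≈ 6.2116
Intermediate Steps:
z = -3662/55 (z = (-17020 + 13358)/(-103 + 158) = -3662/55 ≈ -66.582)
(t + z)/(28995 - 23714) = (32870 - 3662/55)/(28995 - 23714) = (1804188/55)/5281 = (1804188/55)*(1/5281) = 1804188/290455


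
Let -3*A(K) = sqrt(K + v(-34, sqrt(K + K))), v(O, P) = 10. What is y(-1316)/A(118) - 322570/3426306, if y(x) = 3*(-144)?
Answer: -161285/1713153 + 81*sqrt(2) ≈ 114.46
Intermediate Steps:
y(x) = -432
A(K) = -sqrt(10 + K)/3 (A(K) = -sqrt(K + 10)/3 = -sqrt(10 + K)/3)
y(-1316)/A(118) - 322570/3426306 = -432*(-3/sqrt(10 + 118)) - 322570/3426306 = -432*(-3*sqrt(2)/16) - 322570*1/3426306 = -432*(-3*sqrt(2)/16) - 161285/1713153 = -(-81)*sqrt(2) - 161285/1713153 = 81*sqrt(2) - 161285/1713153 = -161285/1713153 + 81*sqrt(2)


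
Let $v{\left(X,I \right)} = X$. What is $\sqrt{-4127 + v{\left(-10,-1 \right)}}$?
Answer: $i \sqrt{4137} \approx 64.319 i$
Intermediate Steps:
$\sqrt{-4127 + v{\left(-10,-1 \right)}} = \sqrt{-4127 - 10} = \sqrt{-4137} = i \sqrt{4137}$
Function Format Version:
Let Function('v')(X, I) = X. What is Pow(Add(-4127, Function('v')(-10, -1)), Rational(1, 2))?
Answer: Mul(I, Pow(4137, Rational(1, 2))) ≈ Mul(64.319, I)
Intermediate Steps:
Pow(Add(-4127, Function('v')(-10, -1)), Rational(1, 2)) = Pow(Add(-4127, -10), Rational(1, 2)) = Pow(-4137, Rational(1, 2)) = Mul(I, Pow(4137, Rational(1, 2)))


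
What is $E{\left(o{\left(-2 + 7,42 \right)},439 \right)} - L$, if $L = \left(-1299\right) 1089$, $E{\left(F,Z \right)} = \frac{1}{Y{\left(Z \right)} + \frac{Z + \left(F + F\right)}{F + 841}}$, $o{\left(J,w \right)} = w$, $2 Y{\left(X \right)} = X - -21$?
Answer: $\frac{288033190426}{203613} \approx 1.4146 \cdot 10^{6}$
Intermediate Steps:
$Y{\left(X \right)} = \frac{21}{2} + \frac{X}{2}$ ($Y{\left(X \right)} = \frac{X - -21}{2} = \frac{X + 21}{2} = \frac{21 + X}{2} = \frac{21}{2} + \frac{X}{2}$)
$E{\left(F,Z \right)} = \frac{1}{\frac{21}{2} + \frac{Z}{2} + \frac{Z + 2 F}{841 + F}}$ ($E{\left(F,Z \right)} = \frac{1}{\left(\frac{21}{2} + \frac{Z}{2}\right) + \frac{Z + \left(F + F\right)}{F + 841}} = \frac{1}{\left(\frac{21}{2} + \frac{Z}{2}\right) + \frac{Z + 2 F}{841 + F}} = \frac{1}{\frac{21}{2} + \frac{Z}{2} + \frac{Z + 2 F}{841 + F}}$)
$L = -1414611$
$E{\left(o{\left(-2 + 7,42 \right)},439 \right)} - L = \frac{2 \left(841 + 42\right)}{17661 + 25 \cdot 42 + 843 \cdot 439 + 42 \cdot 439} - -1414611 = 2 \frac{1}{17661 + 1050 + 370077 + 18438} \cdot 883 + 1414611 = 2 \cdot \frac{1}{407226} \cdot 883 + 1414611 = \frac{883}{203613} + 1414611 = \frac{288033190426}{203613}$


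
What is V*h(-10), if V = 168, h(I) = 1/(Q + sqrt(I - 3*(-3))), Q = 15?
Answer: 1260/113 - 84*I/113 ≈ 11.15 - 0.74336*I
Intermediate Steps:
h(I) = 1/(15 + sqrt(9 + I)) (h(I) = 1/(15 + sqrt(I - 3*(-3))) = 1/(15 + sqrt(I + 9)) = 1/(15 + sqrt(9 + I)))
V*h(-10) = 168/(15 + sqrt(9 - 10)) = 168/(15 + sqrt(-1)) = 168/(15 + I) = 168*((15 - I)/226) = 84*(15 - I)/113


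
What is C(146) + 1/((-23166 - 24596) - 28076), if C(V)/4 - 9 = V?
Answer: 47019559/75838 ≈ 620.00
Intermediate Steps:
C(V) = 36 + 4*V
C(146) + 1/((-23166 - 24596) - 28076) = (36 + 4*146) + 1/((-23166 - 24596) - 28076) = (36 + 584) + 1/(-47762 - 28076) = 620 + 1/(-75838) = 620 - 1/75838 = 47019559/75838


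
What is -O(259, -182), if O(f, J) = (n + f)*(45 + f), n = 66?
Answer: -98800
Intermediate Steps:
O(f, J) = (45 + f)*(66 + f) (O(f, J) = (66 + f)*(45 + f) = (45 + f)*(66 + f))
-O(259, -182) = -(2970 + 259² + 111*259) = -(2970 + 67081 + 28749) = -1*98800 = -98800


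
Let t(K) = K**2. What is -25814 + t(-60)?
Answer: -22214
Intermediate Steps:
-25814 + t(-60) = -25814 + (-60)**2 = -25814 + 3600 = -22214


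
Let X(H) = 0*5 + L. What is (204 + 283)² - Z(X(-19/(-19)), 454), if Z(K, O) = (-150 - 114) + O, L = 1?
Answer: 236979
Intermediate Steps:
X(H) = 1 (X(H) = 0*5 + 1 = 0 + 1 = 1)
Z(K, O) = -264 + O
(204 + 283)² - Z(X(-19/(-19)), 454) = (204 + 283)² - (-264 + 454) = 487² - 1*190 = 237169 - 190 = 236979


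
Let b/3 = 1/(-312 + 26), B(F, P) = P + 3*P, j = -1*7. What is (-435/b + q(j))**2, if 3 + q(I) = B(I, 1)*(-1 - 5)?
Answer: 1717522249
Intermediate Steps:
j = -7
B(F, P) = 4*P
b = -3/286 (b = 3/(-312 + 26) = 3/(-286) = 3*(-1/286) = -3/286 ≈ -0.010490)
q(I) = -27 (q(I) = -3 + (4*1)*(-1 - 5) = -3 + 4*(-6) = -3 - 24 = -27)
(-435/b + q(j))**2 = (-435/(-3/286) - 27)**2 = (-435*(-286/3) - 27)**2 = (41470 - 27)**2 = 41443**2 = 1717522249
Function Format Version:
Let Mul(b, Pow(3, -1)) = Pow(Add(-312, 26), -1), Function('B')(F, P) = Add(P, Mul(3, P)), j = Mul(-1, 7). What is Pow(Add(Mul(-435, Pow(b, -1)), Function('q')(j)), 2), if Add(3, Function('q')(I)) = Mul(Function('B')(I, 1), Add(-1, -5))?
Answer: 1717522249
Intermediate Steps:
j = -7
Function('B')(F, P) = Mul(4, P)
b = Rational(-3, 286) (b = Mul(3, Pow(Add(-312, 26), -1)) = Mul(3, Pow(-286, -1)) = Mul(3, Rational(-1, 286)) = Rational(-3, 286) ≈ -0.010490)
Function('q')(I) = -27 (Function('q')(I) = Add(-3, Mul(Mul(4, 1), Add(-1, -5))) = Add(-3, Mul(4, -6)) = Add(-3, -24) = -27)
Pow(Add(Mul(-435, Pow(b, -1)), Function('q')(j)), 2) = Pow(Add(Mul(-435, Pow(Rational(-3, 286), -1)), -27), 2) = Pow(Add(Mul(-435, Rational(-286, 3)), -27), 2) = Pow(Add(41470, -27), 2) = Pow(41443, 2) = 1717522249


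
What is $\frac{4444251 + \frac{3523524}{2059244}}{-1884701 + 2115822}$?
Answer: $\frac{2287950182442}{118983633131} \approx 19.229$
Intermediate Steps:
$\frac{4444251 + \frac{3523524}{2059244}}{-1884701 + 2115822} = \frac{4444251 + 3523524 \cdot \frac{1}{2059244}}{231121} = \left(4444251 + \frac{880881}{514811}\right) \frac{1}{231121} = \frac{2287950182442}{514811} \cdot \frac{1}{231121} = \frac{2287950182442}{118983633131}$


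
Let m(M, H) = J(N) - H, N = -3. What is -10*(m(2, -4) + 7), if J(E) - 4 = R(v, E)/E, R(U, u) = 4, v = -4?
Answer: -410/3 ≈ -136.67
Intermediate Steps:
J(E) = 4 + 4/E
m(M, H) = 8/3 - H (m(M, H) = (4 + 4/(-3)) - H = (4 + 4*(-⅓)) - H = (4 - 4/3) - H = 8/3 - H)
-10*(m(2, -4) + 7) = -10*((8/3 - 1*(-4)) + 7) = -10*((8/3 + 4) + 7) = -10*(20/3 + 7) = -10*41/3 = -410/3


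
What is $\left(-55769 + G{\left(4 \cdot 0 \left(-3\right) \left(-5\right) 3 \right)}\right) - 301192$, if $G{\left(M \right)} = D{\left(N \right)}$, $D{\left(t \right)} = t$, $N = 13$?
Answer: $-356948$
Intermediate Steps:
$G{\left(M \right)} = 13$
$\left(-55769 + G{\left(4 \cdot 0 \left(-3\right) \left(-5\right) 3 \right)}\right) - 301192 = \left(-55769 + 13\right) - 301192 = -55756 - 301192 = -356948$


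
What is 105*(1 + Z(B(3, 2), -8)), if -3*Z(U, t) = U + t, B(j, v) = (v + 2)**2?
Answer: -175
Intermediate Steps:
B(j, v) = (2 + v)**2
Z(U, t) = -U/3 - t/3 (Z(U, t) = -(U + t)/3 = -U/3 - t/3)
105*(1 + Z(B(3, 2), -8)) = 105*(1 + (-(2 + 2)**2/3 - 1/3*(-8))) = 105*(1 + (-1/3*4**2 + 8/3)) = 105*(1 + (-1/3*16 + 8/3)) = 105*(1 + (-16/3 + 8/3)) = 105*(1 - 8/3) = 105*(-5/3) = -175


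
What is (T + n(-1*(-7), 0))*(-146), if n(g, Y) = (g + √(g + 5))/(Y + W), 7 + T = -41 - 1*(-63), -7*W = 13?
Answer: -21316/13 + 2044*√3/13 ≈ -1367.4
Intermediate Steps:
W = -13/7 (W = -⅐*13 = -13/7 ≈ -1.8571)
T = 15 (T = -7 + (-41 - 1*(-63)) = -7 + (-41 + 63) = -7 + 22 = 15)
n(g, Y) = (g + √(5 + g))/(-13/7 + Y) (n(g, Y) = (g + √(g + 5))/(Y - 13/7) = (g + √(5 + g))/(-13/7 + Y))
(T + n(-1*(-7), 0))*(-146) = (15 + 7*(-1*(-7) + √(5 - 1*(-7)))/(-13 + 7*0))*(-146) = (15 + 7*(7 + √(5 + 7))/(-13 + 0))*(-146) = (15 + 7*(7 + √12)/(-13))*(-146) = (15 + 7*(-1/13)*(7 + 2*√3))*(-146) = (15 + (-49/13 - 14*√3/13))*(-146) = (146/13 - 14*√3/13)*(-146) = -21316/13 + 2044*√3/13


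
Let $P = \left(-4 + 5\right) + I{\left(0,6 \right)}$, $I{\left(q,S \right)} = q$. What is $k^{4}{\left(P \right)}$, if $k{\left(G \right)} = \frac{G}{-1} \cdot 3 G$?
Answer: $81$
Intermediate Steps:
$P = 1$ ($P = \left(-4 + 5\right) + 0 = 1 + 0 = 1$)
$k{\left(G \right)} = - 3 G^{2}$ ($k{\left(G \right)} = G \left(-1\right) 3 G = - G 3 G = - 3 G G = - 3 G^{2}$)
$k^{4}{\left(P \right)} = \left(- 3 \cdot 1^{2}\right)^{4} = \left(\left(-3\right) 1\right)^{4} = \left(-3\right)^{4} = 81$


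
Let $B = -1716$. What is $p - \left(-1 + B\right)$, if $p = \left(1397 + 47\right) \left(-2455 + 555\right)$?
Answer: $-2741883$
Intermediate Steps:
$p = -2743600$ ($p = 1444 \left(-1900\right) = -2743600$)
$p - \left(-1 + B\right) = -2743600 + \left(1 - -1716\right) = -2743600 + \left(1 + 1716\right) = -2743600 + 1717 = -2741883$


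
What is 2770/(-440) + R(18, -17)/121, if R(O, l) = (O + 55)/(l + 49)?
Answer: -24303/3872 ≈ -6.2766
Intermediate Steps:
R(O, l) = (55 + O)/(49 + l)
2770/(-440) + R(18, -17)/121 = 2770/(-440) + ((55 + 18)/(49 - 17))/121 = 2770*(-1/440) + (73/32)*(1/121) = -277/44 + ((1/32)*73)*(1/121) = -277/44 + (73/32)*(1/121) = -277/44 + 73/3872 = -24303/3872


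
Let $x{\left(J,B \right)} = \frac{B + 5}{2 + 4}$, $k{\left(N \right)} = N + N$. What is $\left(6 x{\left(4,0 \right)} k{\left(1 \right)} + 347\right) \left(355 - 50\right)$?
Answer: $108885$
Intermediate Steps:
$k{\left(N \right)} = 2 N$
$x{\left(J,B \right)} = \frac{5}{6} + \frac{B}{6}$ ($x{\left(J,B \right)} = \frac{5 + B}{6} = \left(5 + B\right) \frac{1}{6} = \frac{5}{6} + \frac{B}{6}$)
$\left(6 x{\left(4,0 \right)} k{\left(1 \right)} + 347\right) \left(355 - 50\right) = \left(6 \left(\frac{5}{6} + \frac{1}{6} \cdot 0\right) 2 \cdot 1 + 347\right) \left(355 - 50\right) = \left(6 \left(\frac{5}{6} + 0\right) 2 + 347\right) 305 = \left(6 \cdot \frac{5}{6} \cdot 2 + 347\right) 305 = \left(5 \cdot 2 + 347\right) 305 = \left(10 + 347\right) 305 = 357 \cdot 305 = 108885$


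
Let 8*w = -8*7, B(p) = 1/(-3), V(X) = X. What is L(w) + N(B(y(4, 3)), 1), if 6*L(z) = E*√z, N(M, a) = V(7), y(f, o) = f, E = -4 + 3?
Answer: 7 - I*√7/6 ≈ 7.0 - 0.44096*I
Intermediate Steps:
E = -1
B(p) = -⅓
N(M, a) = 7
w = -7 (w = (-8*7)/8 = (⅛)*(-56) = -7)
L(z) = -√z/6 (L(z) = (-√z)/6 = -√z/6)
L(w) + N(B(y(4, 3)), 1) = -I*√7/6 + 7 = 7 - I*√7/6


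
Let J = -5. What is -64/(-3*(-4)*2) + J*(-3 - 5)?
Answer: 112/3 ≈ 37.333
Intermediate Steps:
-64/(-3*(-4)*2) + J*(-3 - 5) = -64/(-3*(-4)*2) - 5*(-3 - 5) = -64/(12*2) - 5*(-8) = -64/24 + 40 = -64*1/24 + 40 = -8/3 + 40 = 112/3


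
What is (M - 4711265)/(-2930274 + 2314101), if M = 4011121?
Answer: 700144/616173 ≈ 1.1363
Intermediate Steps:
(M - 4711265)/(-2930274 + 2314101) = (4011121 - 4711265)/(-2930274 + 2314101) = -700144/(-616173) = -700144*(-1/616173) = 700144/616173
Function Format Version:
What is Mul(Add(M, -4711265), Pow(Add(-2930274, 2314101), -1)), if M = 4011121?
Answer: Rational(700144, 616173) ≈ 1.1363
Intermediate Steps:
Mul(Add(M, -4711265), Pow(Add(-2930274, 2314101), -1)) = Mul(Add(4011121, -4711265), Pow(Add(-2930274, 2314101), -1)) = Mul(-700144, Pow(-616173, -1)) = Mul(-700144, Rational(-1, 616173)) = Rational(700144, 616173)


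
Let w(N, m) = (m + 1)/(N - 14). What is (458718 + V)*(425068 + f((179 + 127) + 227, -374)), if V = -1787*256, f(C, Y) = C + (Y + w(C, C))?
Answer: 91661303454/173 ≈ 5.2983e+8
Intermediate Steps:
w(N, m) = (1 + m)/(-14 + N)
f(C, Y) = C + Y + (1 + C)/(-14 + C) (f(C, Y) = C + (Y + (1 + C)/(-14 + C)) = C + Y + (1 + C)/(-14 + C))
V = -457472
(458718 + V)*(425068 + f((179 + 127) + 227, -374)) = (458718 - 457472)*(425068 + (1 + ((179 + 127) + 227) + (-14 + ((179 + 127) + 227))*(((179 + 127) + 227) - 374))/(-14 + ((179 + 127) + 227))) = 1246*(425068 + (1 + (306 + 227) + (-14 + (306 + 227))*((306 + 227) - 374))/(-14 + (306 + 227))) = 1246*(425068 + (1 + 533 + (-14 + 533)*(533 - 374))/(-14 + 533)) = 1246*(425068 + (1 + 533 + 519*159)/519) = 1246*(425068 + (1 + 533 + 82521)/519) = 1246*(425068 + (1/519)*83055) = 1246*(425068 + 27685/173) = 1246*(73564449/173) = 91661303454/173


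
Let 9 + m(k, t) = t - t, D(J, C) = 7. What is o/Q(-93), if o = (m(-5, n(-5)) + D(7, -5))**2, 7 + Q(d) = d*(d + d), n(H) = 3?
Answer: 4/17291 ≈ 0.00023133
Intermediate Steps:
m(k, t) = -9 (m(k, t) = -9 + (t - t) = -9 + 0 = -9)
Q(d) = -7 + 2*d**2 (Q(d) = -7 + d*(d + d) = -7 + d*(2*d) = -7 + 2*d**2)
o = 4 (o = (-9 + 7)**2 = (-2)**2 = 4)
o/Q(-93) = 4/(-7 + 2*(-93)**2) = 4/(-7 + 2*8649) = 4/(-7 + 17298) = 4/17291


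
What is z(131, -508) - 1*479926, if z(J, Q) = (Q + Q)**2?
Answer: 552330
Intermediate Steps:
z(J, Q) = 4*Q**2 (z(J, Q) = (2*Q)**2 = 4*Q**2)
z(131, -508) - 1*479926 = 4*(-508)**2 - 1*479926 = 4*258064 - 479926 = 1032256 - 479926 = 552330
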